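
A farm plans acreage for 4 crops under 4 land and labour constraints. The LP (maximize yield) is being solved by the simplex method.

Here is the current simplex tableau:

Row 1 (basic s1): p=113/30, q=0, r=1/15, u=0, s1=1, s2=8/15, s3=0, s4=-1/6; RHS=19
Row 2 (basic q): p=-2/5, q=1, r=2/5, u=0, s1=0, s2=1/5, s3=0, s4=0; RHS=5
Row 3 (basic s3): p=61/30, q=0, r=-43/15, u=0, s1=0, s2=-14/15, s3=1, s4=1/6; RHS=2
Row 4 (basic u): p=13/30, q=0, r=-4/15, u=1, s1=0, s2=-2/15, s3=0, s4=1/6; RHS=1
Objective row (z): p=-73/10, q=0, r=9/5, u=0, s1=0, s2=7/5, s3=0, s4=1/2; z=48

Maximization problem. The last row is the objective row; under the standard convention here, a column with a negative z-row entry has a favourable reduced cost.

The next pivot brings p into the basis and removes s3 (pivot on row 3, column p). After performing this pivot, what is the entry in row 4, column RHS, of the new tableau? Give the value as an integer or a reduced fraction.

35/61

Pivot element is row 3, column p: 61/30.
Normalize row 3: new (row 3, RHS) = 2/(61/30) = 60/61.
row 4 ← row 4 − (13/30)·(new row 3): 1 − (13/30)·(60/61) = 35/61.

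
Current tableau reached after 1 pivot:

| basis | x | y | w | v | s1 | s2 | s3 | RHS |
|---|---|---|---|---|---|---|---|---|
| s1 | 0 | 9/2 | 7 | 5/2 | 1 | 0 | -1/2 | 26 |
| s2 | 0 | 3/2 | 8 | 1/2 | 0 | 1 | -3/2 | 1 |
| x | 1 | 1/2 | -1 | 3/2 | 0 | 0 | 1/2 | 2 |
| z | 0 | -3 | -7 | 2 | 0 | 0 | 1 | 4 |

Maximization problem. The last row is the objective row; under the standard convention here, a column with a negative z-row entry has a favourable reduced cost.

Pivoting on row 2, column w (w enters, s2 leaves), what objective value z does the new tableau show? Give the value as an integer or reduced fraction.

Minimum ratio for w: 1/8 = 1/8.
z changes by −(z-row coeff of w)·ratio = −(-7)·(1/8) = 7/8.
New z = 4 + (7/8) = 39/8.

39/8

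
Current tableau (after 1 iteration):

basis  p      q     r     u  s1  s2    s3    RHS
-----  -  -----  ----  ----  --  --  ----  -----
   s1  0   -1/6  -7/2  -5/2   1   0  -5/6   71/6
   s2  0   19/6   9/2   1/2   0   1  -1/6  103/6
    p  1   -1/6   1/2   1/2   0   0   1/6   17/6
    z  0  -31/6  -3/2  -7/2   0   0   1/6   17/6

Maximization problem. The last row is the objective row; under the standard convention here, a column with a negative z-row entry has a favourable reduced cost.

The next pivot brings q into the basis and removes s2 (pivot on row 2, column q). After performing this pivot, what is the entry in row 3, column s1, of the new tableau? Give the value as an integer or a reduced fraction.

Pivot element is row 2, column q: 19/6.
Normalize row 2: new (row 2, s1) = 0/(19/6) = 0.
row 3 ← row 3 − (-1/6)·(new row 2): 0 − (-1/6)·0 = 0.

0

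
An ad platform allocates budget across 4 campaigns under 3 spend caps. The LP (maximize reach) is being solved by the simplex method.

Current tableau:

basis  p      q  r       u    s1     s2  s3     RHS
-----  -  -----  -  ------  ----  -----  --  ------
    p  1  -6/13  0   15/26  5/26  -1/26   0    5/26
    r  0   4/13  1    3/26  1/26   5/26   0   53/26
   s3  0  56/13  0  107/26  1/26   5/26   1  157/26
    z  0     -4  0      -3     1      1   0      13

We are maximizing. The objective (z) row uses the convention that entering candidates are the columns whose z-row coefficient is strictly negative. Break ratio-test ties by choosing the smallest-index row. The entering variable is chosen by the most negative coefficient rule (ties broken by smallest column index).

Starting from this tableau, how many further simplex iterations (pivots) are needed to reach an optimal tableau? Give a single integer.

1

pivot: q in, s3 out → z = 521/28
No improving column remains; optimal.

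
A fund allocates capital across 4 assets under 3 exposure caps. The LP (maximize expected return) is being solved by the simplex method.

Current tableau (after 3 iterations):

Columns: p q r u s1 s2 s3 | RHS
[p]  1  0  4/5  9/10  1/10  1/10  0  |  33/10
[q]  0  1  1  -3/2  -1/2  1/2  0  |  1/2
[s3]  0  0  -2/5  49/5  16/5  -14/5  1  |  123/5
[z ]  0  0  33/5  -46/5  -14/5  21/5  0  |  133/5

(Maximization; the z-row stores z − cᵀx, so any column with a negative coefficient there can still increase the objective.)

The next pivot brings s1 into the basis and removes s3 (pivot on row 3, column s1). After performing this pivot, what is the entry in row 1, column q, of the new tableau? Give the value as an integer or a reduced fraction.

0

Pivot element is row 3, column s1: 16/5.
Normalize row 3: new (row 3, q) = 0/(16/5) = 0.
row 1 ← row 1 − (1/10)·(new row 3): 0 − (1/10)·0 = 0.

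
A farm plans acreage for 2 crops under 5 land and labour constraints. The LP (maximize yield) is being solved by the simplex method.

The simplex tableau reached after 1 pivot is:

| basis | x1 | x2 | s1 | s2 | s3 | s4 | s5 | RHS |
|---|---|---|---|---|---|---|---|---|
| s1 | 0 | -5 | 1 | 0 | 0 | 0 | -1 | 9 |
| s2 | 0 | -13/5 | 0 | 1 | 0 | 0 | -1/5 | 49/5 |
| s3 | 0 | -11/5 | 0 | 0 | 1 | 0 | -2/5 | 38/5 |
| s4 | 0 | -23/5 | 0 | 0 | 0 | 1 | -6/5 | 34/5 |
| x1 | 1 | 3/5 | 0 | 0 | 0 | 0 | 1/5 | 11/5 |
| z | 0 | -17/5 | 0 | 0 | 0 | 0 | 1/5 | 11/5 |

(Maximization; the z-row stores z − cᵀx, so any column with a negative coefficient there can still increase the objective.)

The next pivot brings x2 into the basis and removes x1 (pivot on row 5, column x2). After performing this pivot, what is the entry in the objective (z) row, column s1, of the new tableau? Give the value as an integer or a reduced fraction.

Pivot element is row 5, column x2: 3/5.
Normalize row 5: new (row 5, s1) = 0/(3/5) = 0.
z-row ← z-row − (-17/5)·(new row 5): 0 − (-17/5)·0 = 0.

0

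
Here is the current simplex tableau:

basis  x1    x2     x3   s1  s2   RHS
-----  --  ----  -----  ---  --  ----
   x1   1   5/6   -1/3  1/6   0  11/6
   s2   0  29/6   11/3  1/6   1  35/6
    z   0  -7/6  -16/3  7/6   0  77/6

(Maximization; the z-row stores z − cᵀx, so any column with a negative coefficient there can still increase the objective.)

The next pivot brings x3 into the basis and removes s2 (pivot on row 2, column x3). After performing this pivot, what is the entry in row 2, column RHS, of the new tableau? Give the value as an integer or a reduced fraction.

Pivot element is row 2, column x3: 11/3.
Normalize row 2: new (row 2, RHS) = (35/6)/(11/3) = 35/22.
Row 2 is the pivot row, so the entry is 35/22.

35/22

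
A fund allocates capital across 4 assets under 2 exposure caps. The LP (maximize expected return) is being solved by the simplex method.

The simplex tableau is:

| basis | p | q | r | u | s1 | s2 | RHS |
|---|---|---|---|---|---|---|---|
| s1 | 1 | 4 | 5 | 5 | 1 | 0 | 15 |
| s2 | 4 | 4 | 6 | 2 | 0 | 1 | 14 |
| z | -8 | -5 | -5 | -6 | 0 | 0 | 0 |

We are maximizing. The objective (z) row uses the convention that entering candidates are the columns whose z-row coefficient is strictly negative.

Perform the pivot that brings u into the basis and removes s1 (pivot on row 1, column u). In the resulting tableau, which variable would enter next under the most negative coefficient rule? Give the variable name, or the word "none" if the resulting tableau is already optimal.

Pivot element 5. New z-row = old z-row − (-6)·(row 1/5).
Updated z-row coefficients: p: -34/5, q: -1/5, r: 1, u: 0, s1: 6/5, s2: 0.
The most negative is -34/5 in column p, so p would enter next.

p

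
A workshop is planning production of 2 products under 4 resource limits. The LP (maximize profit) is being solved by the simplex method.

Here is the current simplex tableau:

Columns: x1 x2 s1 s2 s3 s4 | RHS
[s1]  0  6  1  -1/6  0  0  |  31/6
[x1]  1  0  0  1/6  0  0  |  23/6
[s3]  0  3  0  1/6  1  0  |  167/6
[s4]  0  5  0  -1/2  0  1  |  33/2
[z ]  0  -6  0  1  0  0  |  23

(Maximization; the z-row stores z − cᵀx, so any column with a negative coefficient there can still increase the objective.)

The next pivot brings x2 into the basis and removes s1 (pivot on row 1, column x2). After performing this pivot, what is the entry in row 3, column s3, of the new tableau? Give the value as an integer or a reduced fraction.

Pivot element is row 1, column x2: 6.
Normalize row 1: new (row 1, s3) = 0/6 = 0.
row 3 ← row 3 − 3·(new row 1): 1 − 3·0 = 1.

1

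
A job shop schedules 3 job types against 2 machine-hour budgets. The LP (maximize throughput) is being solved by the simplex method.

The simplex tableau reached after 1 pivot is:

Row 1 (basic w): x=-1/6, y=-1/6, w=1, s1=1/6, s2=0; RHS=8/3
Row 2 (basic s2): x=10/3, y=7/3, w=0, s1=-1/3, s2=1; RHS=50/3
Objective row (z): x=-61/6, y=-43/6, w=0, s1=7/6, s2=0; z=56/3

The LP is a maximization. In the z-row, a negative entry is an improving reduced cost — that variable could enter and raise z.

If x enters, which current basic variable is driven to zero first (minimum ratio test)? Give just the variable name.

Ratios: row 1 (w): entry -1/6 ≤ 0, skip; row 2 (s2): (50/3)/(10/3) = 5.
Minimum ratio 5 is in the s2 row, so s2 leaves.

s2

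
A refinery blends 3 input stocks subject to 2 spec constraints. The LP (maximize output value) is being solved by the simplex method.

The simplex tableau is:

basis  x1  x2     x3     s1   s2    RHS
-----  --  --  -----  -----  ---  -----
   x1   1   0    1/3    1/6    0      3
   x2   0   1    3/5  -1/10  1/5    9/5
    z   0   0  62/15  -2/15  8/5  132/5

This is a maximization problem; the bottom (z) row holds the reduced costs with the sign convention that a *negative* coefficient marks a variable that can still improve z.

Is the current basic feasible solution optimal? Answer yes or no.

no

Column s1 has objective-row coefficient -2/15, which is negative; an improving pivot exists, so not yet optimal.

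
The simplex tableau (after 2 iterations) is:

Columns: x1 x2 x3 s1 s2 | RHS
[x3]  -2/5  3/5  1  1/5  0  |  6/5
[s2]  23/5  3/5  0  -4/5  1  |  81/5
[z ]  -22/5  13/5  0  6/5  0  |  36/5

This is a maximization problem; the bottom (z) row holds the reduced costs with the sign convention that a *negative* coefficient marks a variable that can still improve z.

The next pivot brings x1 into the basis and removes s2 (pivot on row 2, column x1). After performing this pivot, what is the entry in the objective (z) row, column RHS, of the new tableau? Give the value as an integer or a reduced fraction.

522/23

Pivot element is row 2, column x1: 23/5.
Normalize row 2: new (row 2, RHS) = (81/5)/(23/5) = 81/23.
z-row ← z-row − (-22/5)·(new row 2): 36/5 − (-22/5)·(81/23) = 522/23.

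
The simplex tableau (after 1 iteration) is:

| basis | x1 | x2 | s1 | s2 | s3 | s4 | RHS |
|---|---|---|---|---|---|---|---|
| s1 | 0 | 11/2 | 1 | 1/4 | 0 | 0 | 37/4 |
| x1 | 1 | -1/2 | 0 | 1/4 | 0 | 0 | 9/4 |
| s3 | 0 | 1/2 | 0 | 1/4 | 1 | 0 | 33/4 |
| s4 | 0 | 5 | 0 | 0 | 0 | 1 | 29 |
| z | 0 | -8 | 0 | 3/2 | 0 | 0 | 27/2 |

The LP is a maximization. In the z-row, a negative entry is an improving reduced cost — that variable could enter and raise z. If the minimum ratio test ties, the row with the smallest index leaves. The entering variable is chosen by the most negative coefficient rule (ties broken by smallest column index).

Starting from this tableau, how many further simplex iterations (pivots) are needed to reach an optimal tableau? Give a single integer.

1

pivot: x2 in, s1 out → z = 593/22
No improving column remains; optimal.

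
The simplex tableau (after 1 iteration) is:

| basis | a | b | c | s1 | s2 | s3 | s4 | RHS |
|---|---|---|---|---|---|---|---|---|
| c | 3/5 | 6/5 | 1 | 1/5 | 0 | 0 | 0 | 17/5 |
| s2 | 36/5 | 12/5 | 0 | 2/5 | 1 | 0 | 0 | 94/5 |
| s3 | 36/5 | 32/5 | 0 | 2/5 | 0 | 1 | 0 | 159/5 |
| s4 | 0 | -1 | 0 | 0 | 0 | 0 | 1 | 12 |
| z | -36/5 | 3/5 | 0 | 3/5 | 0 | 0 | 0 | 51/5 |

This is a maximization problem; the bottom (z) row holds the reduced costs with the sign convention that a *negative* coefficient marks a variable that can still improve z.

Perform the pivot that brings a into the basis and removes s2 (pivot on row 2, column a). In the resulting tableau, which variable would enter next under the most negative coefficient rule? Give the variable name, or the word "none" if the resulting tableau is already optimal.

none

Pivot element 36/5. New z-row = old z-row − (-36/5)·(row 2/(36/5)).
Updated z-row coefficients: a: 0, b: 3, c: 0, s1: 1, s2: 1, s3: 0, s4: 0.
No coefficient is strictly negative; the tableau after this pivot is optimal.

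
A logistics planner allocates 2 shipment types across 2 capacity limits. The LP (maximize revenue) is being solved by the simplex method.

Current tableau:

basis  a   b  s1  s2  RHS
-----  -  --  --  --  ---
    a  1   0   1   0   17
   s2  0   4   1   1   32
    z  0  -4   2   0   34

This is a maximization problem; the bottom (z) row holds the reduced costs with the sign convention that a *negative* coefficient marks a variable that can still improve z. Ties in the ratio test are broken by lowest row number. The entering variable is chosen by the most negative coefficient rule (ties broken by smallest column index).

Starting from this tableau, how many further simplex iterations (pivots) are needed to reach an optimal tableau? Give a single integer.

pivot: b in, s2 out → z = 66
No improving column remains; optimal.

1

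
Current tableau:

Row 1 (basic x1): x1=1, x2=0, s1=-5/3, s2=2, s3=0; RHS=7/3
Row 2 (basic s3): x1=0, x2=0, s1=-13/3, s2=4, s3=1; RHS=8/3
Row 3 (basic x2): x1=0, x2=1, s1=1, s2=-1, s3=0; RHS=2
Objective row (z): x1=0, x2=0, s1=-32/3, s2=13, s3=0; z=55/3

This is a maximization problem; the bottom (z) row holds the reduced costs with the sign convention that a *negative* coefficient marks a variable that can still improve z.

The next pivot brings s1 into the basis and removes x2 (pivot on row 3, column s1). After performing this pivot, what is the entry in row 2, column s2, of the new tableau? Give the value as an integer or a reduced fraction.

Pivot element is row 3, column s1: 1.
Normalize row 3: new (row 3, s2) = (-1)/1 = -1.
row 2 ← row 2 − (-13/3)·(new row 3): 4 − (-13/3)·(-1) = -1/3.

-1/3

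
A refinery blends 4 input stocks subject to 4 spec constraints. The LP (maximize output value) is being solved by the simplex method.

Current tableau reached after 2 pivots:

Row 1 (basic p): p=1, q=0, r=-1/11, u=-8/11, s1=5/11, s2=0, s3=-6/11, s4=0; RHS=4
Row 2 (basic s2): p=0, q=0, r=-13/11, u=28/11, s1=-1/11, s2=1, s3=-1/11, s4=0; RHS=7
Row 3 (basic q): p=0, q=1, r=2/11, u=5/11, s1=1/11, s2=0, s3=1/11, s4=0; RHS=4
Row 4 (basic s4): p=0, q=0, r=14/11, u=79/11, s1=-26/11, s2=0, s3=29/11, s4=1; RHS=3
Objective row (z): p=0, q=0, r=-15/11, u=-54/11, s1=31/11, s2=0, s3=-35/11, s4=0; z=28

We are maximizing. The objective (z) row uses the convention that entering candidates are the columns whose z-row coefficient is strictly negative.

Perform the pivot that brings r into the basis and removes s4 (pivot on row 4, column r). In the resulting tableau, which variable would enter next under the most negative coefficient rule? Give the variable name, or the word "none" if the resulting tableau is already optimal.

s3

Pivot element 14/11. New z-row = old z-row − (-15/11)·(row 4/(14/11)).
Updated z-row coefficients: p: 0, q: 0, r: 0, u: 39/14, s1: 2/7, s2: 0, s3: -5/14, s4: 15/14.
The most negative is -5/14 in column s3, so s3 would enter next.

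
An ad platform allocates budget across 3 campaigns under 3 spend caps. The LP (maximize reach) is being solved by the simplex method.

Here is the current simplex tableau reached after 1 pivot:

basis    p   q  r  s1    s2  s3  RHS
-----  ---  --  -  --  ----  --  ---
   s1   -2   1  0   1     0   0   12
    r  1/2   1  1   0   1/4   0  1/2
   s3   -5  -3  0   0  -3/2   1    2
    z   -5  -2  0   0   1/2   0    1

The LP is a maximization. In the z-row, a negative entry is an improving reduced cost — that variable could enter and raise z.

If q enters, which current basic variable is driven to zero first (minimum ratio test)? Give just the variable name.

Ratios: row 1 (s1): 12/1 = 12; row 2 (r): (1/2)/1 = 1/2; row 3 (s3): entry -3 ≤ 0, skip.
Minimum ratio 1/2 is in the r row, so r leaves.

r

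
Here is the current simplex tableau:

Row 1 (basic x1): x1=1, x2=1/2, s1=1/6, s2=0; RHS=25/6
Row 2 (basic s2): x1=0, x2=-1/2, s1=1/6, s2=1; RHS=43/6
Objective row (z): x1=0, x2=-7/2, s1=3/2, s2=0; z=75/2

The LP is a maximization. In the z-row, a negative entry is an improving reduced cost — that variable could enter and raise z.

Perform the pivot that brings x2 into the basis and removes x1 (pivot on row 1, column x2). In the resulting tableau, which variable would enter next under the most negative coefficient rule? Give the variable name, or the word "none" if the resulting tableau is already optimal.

none

Pivot element 1/2. New z-row = old z-row − (-7/2)·(row 1/(1/2)).
Updated z-row coefficients: x1: 7, x2: 0, s1: 8/3, s2: 0.
No coefficient is strictly negative; the tableau after this pivot is optimal.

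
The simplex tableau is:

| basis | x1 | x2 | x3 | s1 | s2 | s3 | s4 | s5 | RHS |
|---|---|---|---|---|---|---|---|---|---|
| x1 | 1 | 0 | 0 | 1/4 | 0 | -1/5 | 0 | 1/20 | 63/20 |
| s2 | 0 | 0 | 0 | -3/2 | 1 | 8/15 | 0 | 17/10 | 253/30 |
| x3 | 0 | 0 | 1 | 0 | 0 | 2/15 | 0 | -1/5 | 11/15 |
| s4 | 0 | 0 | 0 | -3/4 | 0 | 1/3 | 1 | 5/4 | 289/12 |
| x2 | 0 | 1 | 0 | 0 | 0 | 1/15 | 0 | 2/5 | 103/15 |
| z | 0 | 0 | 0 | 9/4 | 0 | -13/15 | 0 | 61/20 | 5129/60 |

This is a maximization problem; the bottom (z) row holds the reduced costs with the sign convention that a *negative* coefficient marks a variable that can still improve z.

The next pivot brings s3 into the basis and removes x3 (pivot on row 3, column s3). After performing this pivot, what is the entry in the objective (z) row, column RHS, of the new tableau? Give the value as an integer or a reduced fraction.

361/4

Pivot element is row 3, column s3: 2/15.
Normalize row 3: new (row 3, RHS) = (11/15)/(2/15) = 11/2.
z-row ← z-row − (-13/15)·(new row 3): 5129/60 − (-13/15)·(11/2) = 361/4.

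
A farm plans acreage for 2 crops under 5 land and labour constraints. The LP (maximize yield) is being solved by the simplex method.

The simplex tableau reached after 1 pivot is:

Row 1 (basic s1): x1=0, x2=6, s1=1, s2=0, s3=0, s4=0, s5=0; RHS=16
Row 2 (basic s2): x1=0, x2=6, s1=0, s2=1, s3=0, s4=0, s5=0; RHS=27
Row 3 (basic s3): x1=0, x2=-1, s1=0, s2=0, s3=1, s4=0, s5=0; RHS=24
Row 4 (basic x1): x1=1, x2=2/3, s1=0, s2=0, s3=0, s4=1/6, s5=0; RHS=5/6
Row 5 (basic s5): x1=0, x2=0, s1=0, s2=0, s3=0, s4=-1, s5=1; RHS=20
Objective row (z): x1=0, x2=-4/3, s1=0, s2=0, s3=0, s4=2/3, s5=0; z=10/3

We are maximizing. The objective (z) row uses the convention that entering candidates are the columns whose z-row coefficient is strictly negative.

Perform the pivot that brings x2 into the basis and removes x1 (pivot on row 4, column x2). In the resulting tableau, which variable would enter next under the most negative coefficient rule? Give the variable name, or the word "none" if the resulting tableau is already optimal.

Pivot element 2/3. New z-row = old z-row − (-4/3)·(row 4/(2/3)).
Updated z-row coefficients: x1: 2, x2: 0, s1: 0, s2: 0, s3: 0, s4: 1, s5: 0.
No coefficient is strictly negative; the tableau after this pivot is optimal.

none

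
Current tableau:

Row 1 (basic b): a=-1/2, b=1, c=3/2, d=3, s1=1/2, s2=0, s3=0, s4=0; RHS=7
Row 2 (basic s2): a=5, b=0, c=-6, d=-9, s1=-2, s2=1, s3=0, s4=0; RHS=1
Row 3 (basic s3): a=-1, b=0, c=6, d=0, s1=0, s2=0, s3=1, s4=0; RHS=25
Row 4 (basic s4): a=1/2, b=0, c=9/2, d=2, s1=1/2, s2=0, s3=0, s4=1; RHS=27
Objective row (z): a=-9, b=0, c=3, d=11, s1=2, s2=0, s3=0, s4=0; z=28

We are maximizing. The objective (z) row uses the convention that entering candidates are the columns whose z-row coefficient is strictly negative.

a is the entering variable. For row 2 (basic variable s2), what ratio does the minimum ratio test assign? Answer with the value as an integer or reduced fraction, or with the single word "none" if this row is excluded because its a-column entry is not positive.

1/5

Ratio = RHS / (a entry) = 1 / 5 = 1/5.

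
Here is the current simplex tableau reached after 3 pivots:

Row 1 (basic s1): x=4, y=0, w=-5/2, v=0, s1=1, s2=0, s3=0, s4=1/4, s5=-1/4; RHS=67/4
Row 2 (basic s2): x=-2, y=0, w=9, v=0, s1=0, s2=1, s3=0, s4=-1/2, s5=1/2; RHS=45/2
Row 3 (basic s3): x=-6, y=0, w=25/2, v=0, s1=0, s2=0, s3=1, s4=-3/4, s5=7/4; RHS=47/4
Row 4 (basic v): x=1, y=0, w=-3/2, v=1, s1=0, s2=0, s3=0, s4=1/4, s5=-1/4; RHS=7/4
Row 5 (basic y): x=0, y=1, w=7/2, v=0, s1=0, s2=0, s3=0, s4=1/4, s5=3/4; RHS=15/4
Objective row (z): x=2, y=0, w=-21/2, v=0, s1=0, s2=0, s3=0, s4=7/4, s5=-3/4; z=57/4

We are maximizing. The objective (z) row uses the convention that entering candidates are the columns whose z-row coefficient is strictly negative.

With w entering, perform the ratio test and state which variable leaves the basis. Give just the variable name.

Ratios: row 1 (s1): entry -5/2 ≤ 0, skip; row 2 (s2): (45/2)/9 = 5/2; row 3 (s3): (47/4)/(25/2) = 47/50; row 4 (v): entry -3/2 ≤ 0, skip; row 5 (y): (15/4)/(7/2) = 15/14.
Minimum ratio 47/50 is in the s3 row, so s3 leaves.

s3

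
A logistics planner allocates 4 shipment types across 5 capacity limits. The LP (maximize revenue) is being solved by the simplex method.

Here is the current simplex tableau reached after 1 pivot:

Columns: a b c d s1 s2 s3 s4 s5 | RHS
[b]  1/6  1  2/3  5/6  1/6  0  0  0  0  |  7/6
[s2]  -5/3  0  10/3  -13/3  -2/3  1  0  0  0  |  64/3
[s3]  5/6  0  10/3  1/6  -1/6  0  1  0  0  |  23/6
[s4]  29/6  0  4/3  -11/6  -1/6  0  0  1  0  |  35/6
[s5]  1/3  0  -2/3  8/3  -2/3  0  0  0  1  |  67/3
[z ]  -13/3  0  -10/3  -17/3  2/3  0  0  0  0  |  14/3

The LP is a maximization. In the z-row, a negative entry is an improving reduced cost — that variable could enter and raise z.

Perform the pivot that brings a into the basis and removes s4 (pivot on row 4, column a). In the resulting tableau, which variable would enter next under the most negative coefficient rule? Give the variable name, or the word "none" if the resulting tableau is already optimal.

d

Pivot element 29/6. New z-row = old z-row − (-13/3)·(row 4/(29/6)).
Updated z-row coefficients: a: 0, b: 0, c: -62/29, d: -212/29, s1: 15/29, s2: 0, s3: 0, s4: 26/29, s5: 0.
The most negative is -212/29 in column d, so d would enter next.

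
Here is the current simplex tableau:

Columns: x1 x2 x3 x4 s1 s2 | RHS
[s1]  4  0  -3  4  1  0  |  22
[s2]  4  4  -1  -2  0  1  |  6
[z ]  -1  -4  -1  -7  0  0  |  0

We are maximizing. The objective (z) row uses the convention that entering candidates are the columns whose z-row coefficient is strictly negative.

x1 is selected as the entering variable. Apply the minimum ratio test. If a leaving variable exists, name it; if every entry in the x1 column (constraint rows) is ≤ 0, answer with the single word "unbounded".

s2

Ratios: row 1 (s1): 22/4 = 11/2; row 2 (s2): 6/4 = 3/2.
Minimum ratio is in the s2 row, so s2 leaves.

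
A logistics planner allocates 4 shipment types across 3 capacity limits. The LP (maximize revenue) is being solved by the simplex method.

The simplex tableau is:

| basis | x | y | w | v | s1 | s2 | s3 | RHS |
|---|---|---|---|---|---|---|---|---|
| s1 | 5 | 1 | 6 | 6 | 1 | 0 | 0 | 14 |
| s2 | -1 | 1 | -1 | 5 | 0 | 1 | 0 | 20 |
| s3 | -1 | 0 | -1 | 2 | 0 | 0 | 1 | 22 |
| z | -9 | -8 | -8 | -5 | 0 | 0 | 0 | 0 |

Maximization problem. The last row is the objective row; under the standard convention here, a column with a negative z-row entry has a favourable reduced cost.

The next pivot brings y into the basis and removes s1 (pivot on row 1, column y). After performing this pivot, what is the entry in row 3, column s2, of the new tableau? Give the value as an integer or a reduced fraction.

Pivot element is row 1, column y: 1.
Normalize row 1: new (row 1, s2) = 0/1 = 0.
row 3 ← row 3 − 0·(new row 1): 0 − 0·0 = 0.

0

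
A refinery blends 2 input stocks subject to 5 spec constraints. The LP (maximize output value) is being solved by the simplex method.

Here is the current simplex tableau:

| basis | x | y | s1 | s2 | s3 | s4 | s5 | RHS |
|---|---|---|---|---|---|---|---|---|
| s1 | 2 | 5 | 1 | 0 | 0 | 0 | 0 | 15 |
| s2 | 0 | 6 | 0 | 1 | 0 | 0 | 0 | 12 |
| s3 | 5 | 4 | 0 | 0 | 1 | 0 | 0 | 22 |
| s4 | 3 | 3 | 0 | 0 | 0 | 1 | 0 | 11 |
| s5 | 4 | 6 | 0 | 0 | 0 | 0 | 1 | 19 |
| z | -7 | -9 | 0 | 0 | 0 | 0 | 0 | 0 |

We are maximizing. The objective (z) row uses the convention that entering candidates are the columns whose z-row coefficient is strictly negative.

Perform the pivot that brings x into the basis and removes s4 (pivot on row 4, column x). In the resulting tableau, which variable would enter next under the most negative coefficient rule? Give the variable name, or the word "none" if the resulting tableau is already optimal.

Pivot element 3. New z-row = old z-row − (-7)·(row 4/3).
Updated z-row coefficients: x: 0, y: -2, s1: 0, s2: 0, s3: 0, s4: 7/3, s5: 0.
The most negative is -2 in column y, so y would enter next.

y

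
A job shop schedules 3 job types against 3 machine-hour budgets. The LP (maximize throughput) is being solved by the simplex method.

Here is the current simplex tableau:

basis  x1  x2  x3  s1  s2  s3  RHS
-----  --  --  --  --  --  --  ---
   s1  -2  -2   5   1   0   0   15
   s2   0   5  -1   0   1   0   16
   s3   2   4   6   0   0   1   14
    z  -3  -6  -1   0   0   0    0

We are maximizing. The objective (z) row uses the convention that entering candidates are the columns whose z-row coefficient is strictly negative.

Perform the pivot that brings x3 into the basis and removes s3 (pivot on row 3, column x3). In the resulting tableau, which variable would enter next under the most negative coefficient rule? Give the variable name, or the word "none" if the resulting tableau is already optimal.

x2

Pivot element 6. New z-row = old z-row − (-1)·(row 3/6).
Updated z-row coefficients: x1: -8/3, x2: -16/3, x3: 0, s1: 0, s2: 0, s3: 1/6.
The most negative is -16/3 in column x2, so x2 would enter next.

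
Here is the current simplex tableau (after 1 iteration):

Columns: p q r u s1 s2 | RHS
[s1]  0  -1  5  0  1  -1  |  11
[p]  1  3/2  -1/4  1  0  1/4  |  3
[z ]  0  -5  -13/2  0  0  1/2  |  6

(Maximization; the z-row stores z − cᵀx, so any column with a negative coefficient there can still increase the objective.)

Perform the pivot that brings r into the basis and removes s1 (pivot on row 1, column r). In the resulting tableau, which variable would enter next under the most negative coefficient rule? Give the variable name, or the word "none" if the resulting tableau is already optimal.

Pivot element 5. New z-row = old z-row − (-13/2)·(row 1/5).
Updated z-row coefficients: p: 0, q: -63/10, r: 0, u: 0, s1: 13/10, s2: -4/5.
The most negative is -63/10 in column q, so q would enter next.

q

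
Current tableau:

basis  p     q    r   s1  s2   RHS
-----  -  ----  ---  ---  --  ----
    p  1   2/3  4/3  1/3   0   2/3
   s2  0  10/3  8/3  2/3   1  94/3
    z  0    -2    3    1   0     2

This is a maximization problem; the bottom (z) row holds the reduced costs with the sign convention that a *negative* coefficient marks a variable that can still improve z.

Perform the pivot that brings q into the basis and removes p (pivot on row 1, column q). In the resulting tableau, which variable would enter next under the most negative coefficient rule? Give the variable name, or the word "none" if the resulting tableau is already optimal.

none

Pivot element 2/3. New z-row = old z-row − (-2)·(row 1/(2/3)).
Updated z-row coefficients: p: 3, q: 0, r: 7, s1: 2, s2: 0.
No coefficient is strictly negative; the tableau after this pivot is optimal.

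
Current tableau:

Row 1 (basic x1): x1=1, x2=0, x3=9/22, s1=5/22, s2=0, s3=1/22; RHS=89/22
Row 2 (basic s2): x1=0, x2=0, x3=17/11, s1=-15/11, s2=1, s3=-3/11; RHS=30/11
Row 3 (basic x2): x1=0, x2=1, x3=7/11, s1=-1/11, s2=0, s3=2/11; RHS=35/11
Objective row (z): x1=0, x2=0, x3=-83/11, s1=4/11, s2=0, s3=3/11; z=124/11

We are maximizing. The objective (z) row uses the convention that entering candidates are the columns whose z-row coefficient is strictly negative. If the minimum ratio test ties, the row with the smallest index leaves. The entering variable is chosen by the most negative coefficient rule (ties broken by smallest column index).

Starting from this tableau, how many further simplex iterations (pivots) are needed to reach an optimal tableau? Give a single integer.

pivot: x3 in, s2 out → z = 418/17
pivot: s1 in, x2 out → z = 417/8
pivot: s2 in, x1 out → z = 54
No improving column remains; optimal.

3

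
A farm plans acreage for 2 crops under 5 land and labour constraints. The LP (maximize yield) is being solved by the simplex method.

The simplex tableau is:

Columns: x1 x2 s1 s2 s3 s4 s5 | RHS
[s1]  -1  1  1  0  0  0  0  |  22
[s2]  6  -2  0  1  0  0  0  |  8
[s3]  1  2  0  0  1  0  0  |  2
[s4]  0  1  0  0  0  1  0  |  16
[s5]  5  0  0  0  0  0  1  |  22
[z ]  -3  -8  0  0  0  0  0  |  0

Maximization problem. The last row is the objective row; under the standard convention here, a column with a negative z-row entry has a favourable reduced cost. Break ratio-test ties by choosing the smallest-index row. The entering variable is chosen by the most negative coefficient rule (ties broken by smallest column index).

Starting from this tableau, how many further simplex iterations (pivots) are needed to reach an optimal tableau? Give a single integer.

pivot: x2 in, s3 out → z = 8
No improving column remains; optimal.

1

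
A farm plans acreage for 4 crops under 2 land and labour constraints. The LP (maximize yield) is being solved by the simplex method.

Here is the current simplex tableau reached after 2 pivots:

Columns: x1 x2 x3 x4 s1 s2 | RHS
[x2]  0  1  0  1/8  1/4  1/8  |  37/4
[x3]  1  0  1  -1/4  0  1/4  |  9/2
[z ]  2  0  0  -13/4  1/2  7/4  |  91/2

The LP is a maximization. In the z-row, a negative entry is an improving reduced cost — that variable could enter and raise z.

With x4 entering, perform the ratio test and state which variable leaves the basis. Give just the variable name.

x2

Ratios: row 1 (x2): (37/4)/(1/8) = 74; row 2 (x3): entry -1/4 ≤ 0, skip.
Minimum ratio 74 is in the x2 row, so x2 leaves.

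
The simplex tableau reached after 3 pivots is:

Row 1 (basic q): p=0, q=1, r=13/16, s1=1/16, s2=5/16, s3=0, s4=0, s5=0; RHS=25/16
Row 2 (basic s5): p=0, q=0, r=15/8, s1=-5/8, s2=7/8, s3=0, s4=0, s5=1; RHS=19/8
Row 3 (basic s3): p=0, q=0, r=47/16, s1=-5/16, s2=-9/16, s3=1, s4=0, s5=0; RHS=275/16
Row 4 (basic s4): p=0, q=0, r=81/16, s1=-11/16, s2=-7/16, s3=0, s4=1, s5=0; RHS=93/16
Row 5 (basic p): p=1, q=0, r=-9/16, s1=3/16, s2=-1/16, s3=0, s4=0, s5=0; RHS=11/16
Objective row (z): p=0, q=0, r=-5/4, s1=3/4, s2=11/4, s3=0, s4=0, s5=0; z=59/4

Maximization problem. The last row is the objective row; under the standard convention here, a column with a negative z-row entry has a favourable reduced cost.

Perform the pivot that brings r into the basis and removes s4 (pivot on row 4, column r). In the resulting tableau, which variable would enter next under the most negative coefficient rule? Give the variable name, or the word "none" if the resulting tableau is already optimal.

Pivot element 81/16. New z-row = old z-row − (-5/4)·(row 4/(81/16)).
Updated z-row coefficients: p: 0, q: 0, r: 0, s1: 47/81, s2: 214/81, s3: 0, s4: 20/81, s5: 0.
No coefficient is strictly negative; the tableau after this pivot is optimal.

none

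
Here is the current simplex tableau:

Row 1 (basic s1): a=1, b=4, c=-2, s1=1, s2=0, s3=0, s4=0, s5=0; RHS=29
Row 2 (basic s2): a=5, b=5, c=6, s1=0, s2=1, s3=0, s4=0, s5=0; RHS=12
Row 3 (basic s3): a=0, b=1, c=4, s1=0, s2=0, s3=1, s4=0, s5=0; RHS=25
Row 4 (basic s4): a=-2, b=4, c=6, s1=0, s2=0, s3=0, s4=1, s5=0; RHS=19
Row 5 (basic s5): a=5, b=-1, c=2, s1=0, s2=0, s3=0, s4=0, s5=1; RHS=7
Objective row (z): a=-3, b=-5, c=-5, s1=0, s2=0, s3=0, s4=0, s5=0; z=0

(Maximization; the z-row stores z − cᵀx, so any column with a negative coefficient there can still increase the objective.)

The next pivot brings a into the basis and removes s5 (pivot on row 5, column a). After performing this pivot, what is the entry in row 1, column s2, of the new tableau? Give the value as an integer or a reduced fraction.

Pivot element is row 5, column a: 5.
Normalize row 5: new (row 5, s2) = 0/5 = 0.
row 1 ← row 1 − 1·(new row 5): 0 − 1·0 = 0.

0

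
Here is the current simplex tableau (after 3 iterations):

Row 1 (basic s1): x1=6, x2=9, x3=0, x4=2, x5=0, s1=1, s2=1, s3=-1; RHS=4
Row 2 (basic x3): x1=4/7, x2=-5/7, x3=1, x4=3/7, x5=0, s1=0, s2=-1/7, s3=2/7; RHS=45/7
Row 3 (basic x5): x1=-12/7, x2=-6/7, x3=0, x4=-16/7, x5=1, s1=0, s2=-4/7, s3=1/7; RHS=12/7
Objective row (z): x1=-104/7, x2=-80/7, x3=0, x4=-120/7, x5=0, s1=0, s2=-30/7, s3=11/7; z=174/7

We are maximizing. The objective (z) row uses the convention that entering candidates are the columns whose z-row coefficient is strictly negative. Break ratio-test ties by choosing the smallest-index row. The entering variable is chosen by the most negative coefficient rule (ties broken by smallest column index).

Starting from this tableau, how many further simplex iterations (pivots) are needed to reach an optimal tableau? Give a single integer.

3

pivot: x4 in, s1 out → z = 414/7
pivot: s3 in, x3 out → z = 960/7
pivot: s2 in, x4 out → z = 175
No improving column remains; optimal.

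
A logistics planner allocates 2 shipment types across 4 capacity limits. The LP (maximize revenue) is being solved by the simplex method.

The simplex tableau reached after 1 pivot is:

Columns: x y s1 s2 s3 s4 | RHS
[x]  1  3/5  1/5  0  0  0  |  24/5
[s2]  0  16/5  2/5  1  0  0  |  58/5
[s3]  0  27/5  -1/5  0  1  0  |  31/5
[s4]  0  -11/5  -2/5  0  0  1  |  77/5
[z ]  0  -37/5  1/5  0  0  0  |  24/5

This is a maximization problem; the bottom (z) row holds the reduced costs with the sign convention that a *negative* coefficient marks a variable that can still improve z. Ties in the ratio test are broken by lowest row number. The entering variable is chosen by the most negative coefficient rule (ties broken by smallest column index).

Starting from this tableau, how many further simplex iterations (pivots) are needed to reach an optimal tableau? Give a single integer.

2

pivot: y in, s3 out → z = 359/27
pivot: s1 in, s2 out → z = 101/7
No improving column remains; optimal.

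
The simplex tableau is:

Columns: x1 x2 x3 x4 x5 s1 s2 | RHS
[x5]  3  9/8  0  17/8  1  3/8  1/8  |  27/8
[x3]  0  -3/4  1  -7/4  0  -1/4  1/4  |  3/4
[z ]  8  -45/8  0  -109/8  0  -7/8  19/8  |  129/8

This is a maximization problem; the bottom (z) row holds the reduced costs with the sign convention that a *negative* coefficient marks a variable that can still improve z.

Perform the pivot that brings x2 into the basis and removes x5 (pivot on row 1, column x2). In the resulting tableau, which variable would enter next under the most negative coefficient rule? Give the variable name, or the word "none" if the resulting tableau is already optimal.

x4

Pivot element 9/8. New z-row = old z-row − (-45/8)·(row 1/(9/8)).
Updated z-row coefficients: x1: 23, x2: 0, x3: 0, x4: -3, x5: 5, s1: 1, s2: 3.
The most negative is -3 in column x4, so x4 would enter next.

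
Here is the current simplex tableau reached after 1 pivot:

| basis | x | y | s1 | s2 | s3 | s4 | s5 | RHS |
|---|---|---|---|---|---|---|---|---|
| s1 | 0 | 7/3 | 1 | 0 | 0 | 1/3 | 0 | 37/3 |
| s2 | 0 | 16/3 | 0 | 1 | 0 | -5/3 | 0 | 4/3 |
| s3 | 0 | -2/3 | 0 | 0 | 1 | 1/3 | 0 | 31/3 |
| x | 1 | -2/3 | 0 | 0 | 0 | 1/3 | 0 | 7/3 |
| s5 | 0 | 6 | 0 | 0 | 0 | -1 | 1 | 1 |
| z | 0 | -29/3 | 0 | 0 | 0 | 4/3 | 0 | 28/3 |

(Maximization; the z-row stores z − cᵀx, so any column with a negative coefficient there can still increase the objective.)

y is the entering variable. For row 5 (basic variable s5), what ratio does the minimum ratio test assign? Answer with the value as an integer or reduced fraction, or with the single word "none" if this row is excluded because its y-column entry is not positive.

1/6

Ratio = RHS / (y entry) = 1 / 6 = 1/6.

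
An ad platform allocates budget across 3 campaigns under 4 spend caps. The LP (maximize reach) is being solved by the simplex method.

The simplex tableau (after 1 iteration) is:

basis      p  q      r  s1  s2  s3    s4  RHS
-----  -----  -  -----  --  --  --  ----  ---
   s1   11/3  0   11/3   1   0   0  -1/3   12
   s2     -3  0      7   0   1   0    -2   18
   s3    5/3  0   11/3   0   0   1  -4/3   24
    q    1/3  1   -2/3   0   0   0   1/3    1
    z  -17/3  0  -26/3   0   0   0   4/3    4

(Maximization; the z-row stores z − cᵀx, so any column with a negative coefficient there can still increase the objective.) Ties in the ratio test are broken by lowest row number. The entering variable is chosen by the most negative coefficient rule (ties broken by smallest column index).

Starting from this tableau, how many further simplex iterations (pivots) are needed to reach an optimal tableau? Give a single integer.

2

pivot: r in, s2 out → z = 184/7
pivot: p in, s1 out → z = 1699/55
No improving column remains; optimal.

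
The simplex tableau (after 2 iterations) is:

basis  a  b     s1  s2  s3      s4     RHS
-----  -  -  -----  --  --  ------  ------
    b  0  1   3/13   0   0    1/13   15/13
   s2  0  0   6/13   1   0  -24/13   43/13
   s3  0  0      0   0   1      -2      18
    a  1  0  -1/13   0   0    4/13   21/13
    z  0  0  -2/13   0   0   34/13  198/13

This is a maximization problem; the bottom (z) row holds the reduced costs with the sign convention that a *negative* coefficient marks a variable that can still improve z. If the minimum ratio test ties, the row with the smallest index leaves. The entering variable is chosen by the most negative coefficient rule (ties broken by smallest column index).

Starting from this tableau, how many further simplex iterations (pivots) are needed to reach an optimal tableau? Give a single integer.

pivot: s1 in, b out → z = 16
No improving column remains; optimal.

1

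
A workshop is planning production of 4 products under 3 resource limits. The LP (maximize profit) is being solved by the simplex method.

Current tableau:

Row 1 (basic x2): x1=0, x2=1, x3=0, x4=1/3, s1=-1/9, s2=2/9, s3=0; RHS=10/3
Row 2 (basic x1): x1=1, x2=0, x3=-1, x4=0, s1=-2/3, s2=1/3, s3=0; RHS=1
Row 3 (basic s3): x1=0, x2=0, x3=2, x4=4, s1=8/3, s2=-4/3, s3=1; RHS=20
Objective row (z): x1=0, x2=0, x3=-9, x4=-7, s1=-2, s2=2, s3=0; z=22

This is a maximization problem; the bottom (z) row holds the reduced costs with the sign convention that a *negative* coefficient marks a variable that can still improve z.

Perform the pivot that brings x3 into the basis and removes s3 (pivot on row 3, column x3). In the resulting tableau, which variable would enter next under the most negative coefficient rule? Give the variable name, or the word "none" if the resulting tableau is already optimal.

s2

Pivot element 2. New z-row = old z-row − (-9)·(row 3/2).
Updated z-row coefficients: x1: 0, x2: 0, x3: 0, x4: 11, s1: 10, s2: -4, s3: 9/2.
The most negative is -4 in column s2, so s2 would enter next.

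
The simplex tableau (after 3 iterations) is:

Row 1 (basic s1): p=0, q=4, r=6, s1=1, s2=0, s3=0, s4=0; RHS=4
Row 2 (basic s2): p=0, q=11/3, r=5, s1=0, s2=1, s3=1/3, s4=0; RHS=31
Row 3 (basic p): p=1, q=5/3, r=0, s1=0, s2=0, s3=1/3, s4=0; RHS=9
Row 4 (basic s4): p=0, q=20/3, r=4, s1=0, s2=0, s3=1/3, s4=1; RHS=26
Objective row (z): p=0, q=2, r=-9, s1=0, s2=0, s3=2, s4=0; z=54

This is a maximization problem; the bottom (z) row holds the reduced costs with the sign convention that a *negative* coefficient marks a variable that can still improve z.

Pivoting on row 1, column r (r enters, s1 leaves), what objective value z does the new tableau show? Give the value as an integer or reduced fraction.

Minimum ratio for r: 4/6 = 2/3.
z changes by −(z-row coeff of r)·ratio = −(-9)·(2/3) = 6.
New z = 54 + 6 = 60.

60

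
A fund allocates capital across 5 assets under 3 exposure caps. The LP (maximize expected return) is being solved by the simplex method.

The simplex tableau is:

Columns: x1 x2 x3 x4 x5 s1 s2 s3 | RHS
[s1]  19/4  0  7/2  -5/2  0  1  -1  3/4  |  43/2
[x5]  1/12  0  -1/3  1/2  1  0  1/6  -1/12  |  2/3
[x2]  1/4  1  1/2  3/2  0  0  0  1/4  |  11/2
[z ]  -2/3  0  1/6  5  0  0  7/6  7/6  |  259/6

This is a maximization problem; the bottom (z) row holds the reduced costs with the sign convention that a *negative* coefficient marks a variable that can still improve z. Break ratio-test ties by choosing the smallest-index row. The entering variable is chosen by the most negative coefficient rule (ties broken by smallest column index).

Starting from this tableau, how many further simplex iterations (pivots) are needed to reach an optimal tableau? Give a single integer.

1

pivot: x1 in, s1 out → z = 1755/38
No improving column remains; optimal.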